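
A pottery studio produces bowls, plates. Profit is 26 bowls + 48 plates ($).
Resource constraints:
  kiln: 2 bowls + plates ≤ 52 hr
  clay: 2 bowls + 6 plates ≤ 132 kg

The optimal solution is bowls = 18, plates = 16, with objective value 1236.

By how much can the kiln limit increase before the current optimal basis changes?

80

Binding constraints: kiln, clay. The basis is B = [[2,1],[2,6]] with det 10.
Per unit increase in kiln, x* moves by d = (0.6, -0.2).
The basis stays optimal until plates reaches 0; allowable increase = 80 hr.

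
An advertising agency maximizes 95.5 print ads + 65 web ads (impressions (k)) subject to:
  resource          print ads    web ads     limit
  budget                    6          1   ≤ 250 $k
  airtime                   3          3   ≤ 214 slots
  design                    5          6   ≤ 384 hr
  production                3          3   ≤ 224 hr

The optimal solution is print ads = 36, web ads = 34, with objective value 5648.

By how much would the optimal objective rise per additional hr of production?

Binding: budget and design. Non-binding: airtime (4 unused), production (14 unused).
Since airtime, production are not tight, their duals are 0.
Dual feasibility on the basic columns requires 6·y_budget + 5·y_design = 95.5, 1·y_budget + 6·y_design = 65.
→ y_budget = 8 and y_design = 9.5.
Shadow price of production = 0.

0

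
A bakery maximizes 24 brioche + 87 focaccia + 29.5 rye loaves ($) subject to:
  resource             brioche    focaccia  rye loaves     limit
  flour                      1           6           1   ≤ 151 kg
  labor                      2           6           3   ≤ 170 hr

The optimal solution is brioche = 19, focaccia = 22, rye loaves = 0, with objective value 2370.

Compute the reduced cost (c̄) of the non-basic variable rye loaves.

Check each constraint at x*: flour 151/151 (tight); labor 170/170 (tight).
Dual feasibility on the basic columns requires 1·y_flour + 2·y_labor = 24, 6·y_flour + 6·y_labor = 87.
This yields shadow prices y_flour = 5, y_labor = 9.5.
Reduced cost of rye loaves: c₃ − yᵀa₃ = 29.5 − (5·1 + 9.5·3) = 29.5 − 33.5 = -4.

-4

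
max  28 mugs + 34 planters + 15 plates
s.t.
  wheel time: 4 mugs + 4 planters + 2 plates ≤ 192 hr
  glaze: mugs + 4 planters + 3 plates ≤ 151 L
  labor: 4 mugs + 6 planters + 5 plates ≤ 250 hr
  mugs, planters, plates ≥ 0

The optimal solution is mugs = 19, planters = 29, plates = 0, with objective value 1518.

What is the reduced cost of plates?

-8

At the optimum: wheel time uses 192 of 192 (binding); glaze uses 135 of 151 (slack = 16); labor uses 250 of 250 (binding).
Slack constraints have shadow price 0 (complementary slackness).
Dual feasibility on the basic columns requires 4·y_wheel time + 4·y_labor = 28, 4·y_wheel time + 6·y_labor = 34.
This yields shadow prices y_wheel time = 4, y_labor = 3.
Reduced cost of plates: c₃ − yᵀa₃ = 15 − (4·2 + 3·5) = 15 − 23 = -8.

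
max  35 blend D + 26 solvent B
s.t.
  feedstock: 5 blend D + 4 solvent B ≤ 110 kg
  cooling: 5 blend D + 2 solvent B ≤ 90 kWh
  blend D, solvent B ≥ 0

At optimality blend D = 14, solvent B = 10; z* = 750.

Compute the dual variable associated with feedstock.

6

Both feedstock and cooling are binding at x*.
From A_Bᵀ y = c: 5·y_feedstock + 5·y_cooling = 35; 4·y_feedstock + 2·y_cooling = 26.
This yields shadow prices y_feedstock = 6, y_cooling = 1.
Shadow price of feedstock = 6.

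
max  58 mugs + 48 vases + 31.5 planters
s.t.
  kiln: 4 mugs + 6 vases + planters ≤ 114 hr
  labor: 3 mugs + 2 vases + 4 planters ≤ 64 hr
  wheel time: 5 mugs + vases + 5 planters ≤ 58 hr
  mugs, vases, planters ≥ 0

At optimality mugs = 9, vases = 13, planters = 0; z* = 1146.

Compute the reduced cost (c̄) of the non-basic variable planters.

Check each constraint at x*: kiln 114/114 (tight); labor 53/64 (slack 11); wheel time 58/58 (tight).
Since labor is not tight, its dual is 0.
The binding rows give the dual system: 4·y_kiln + 5·y_wheel time = 58 and 6·y_kiln + 1·y_wheel time = 48.
This yields shadow prices y_kiln = 7, y_wheel time = 6.
Reduced cost of planters: c₃ − yᵀa₃ = 31.5 − (7·1 + 6·5) = 31.5 − 37 = -5.5.

-5.5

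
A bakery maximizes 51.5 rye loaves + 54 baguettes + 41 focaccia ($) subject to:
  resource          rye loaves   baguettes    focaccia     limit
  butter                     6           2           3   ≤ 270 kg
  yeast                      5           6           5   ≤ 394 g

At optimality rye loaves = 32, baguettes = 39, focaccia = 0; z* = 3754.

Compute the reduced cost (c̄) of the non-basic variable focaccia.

-6

At the optimum: butter uses 270 of 270 (binding); yeast uses 394 of 394 (binding).
Dual feasibility on the basic columns requires 6·y_butter + 5·y_yeast = 51.5, 2·y_butter + 6·y_yeast = 54.
This yields shadow prices y_butter = 1.5, y_yeast = 8.5.
Reduced cost of focaccia: c₃ − yᵀa₃ = 41 − (1.5·3 + 8.5·5) = 41 − 47 = -6.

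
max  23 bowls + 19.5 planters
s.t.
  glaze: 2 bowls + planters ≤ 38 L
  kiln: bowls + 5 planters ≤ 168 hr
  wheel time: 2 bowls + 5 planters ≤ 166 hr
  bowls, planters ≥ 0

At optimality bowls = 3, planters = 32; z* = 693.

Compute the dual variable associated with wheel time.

At the optimum: glaze uses 38 of 38 (binding); kiln uses 163 of 168 (slack = 5); wheel time uses 166 of 166 (binding).
By complementary slackness, y = 0 for the non-binding constraint.
From A_Bᵀ y = c: 2·y_glaze + 2·y_wheel time = 23; 1·y_glaze + 5·y_wheel time = 19.5.
This yields shadow prices y_glaze = 9.5, y_wheel time = 2.
Shadow price of wheel time = 2.

2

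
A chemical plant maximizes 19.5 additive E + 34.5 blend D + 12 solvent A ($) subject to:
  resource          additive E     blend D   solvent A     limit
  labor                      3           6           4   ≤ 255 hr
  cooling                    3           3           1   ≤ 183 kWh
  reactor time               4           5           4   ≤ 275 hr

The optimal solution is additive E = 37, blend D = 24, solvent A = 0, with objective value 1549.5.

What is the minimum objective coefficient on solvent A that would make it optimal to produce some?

21.5

Binding: labor and cooling. Non-binding: reactor time (7 unused).
Since reactor time is not tight, its dual is 0.
The binding rows give the dual system: 3·y_labor + 3·y_cooling = 19.5 and 6·y_labor + 3·y_cooling = 34.5.
Solving: y_labor = 5, y_cooling = 1.5.
solvent A enters the basis when its profit ≥ yᵀa₃ = 5·4 + 1.5·1 = 21.5.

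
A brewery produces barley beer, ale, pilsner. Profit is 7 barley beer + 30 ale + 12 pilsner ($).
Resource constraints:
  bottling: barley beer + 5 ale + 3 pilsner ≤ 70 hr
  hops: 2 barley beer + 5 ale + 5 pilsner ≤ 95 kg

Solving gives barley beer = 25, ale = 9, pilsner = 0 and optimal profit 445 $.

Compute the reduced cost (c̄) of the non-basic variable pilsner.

-8

Check each constraint at x*: bottling 70/70 (tight); hops 95/95 (tight).
Dual feasibility on the basic columns requires 1·y_bottling + 2·y_hops = 7, 5·y_bottling + 5·y_hops = 30.
Solving: y_bottling = 5, y_hops = 1.
Reduced cost of pilsner: c₃ − yᵀa₃ = 12 − (5·3 + 1·5) = 12 − 20 = -8.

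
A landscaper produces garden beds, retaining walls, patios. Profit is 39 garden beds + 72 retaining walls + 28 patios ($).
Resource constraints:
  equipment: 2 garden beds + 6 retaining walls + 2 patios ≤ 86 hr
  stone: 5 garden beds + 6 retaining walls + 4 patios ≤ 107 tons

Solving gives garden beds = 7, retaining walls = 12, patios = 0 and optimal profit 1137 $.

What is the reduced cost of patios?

-6

Both equipment and stone are binding at x*.
From A_Bᵀ y = c: 2·y_equipment + 5·y_stone = 39; 6·y_equipment + 6·y_stone = 72.
Solving: y_equipment = 7, y_stone = 5.
Reduced cost of patios: c₃ − yᵀa₃ = 28 − (7·2 + 5·4) = 28 − 34 = -6.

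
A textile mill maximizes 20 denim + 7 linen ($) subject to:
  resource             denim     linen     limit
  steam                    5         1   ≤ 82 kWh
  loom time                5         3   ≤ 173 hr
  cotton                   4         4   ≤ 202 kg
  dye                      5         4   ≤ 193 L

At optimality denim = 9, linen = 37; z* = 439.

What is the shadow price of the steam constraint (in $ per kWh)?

3

Binding: steam and dye. Non-binding: loom time (17 unused), cotton (18 unused).
Since loom time, cotton are not tight, their duals are 0.
From A_Bᵀ y = c: 5·y_steam + 5·y_dye = 20; 1·y_steam + 4·y_dye = 7.
→ y_steam = 3 and y_dye = 1.
Shadow price of steam = 3.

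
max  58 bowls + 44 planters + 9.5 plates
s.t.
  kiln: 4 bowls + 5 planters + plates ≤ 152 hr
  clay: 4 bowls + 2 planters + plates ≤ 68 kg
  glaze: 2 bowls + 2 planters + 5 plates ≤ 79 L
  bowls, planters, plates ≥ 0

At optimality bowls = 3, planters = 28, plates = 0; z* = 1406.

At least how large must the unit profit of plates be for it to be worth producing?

Binding: kiln and clay. Non-binding: glaze (17 unused).
Slack constraints have shadow price 0 (complementary slackness).
The binding rows give the dual system: 4·y_kiln + 4·y_clay = 58 and 5·y_kiln + 2·y_clay = 44.
→ y_kiln = 5 and y_clay = 9.5.
plates enters the basis when its profit ≥ yᵀa₃ = 5·1 + 9.5·1 = 14.5.

14.5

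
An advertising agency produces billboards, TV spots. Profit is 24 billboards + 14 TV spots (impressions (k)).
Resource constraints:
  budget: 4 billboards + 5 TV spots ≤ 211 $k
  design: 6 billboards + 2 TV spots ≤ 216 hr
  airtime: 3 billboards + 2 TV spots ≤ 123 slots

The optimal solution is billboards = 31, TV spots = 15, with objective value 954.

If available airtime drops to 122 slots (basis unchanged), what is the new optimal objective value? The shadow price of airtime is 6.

948

Δb = -1, so new z* = 954 + (6)·(-1) = 954 − 6 = 948.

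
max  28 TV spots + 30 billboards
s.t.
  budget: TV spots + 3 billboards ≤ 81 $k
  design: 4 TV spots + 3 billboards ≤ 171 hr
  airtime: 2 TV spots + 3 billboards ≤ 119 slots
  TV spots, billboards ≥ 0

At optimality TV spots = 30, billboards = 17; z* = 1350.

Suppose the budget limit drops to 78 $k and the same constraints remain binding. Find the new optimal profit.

At the optimum: budget uses 81 of 81 (binding); design uses 171 of 171 (binding); airtime uses 111 of 119 (slack = 8).
By complementary slackness, y = 0 for the non-binding constraint.
From A_Bᵀ y = c: 1·y_budget + 4·y_design = 28; 3·y_budget + 3·y_design = 30.
Solving: y_budget = 4, y_design = 6.
Δz = y_budget·Δb = 4 × (-3) = -12, so new z* = 1350 − 12 = 1338.

1338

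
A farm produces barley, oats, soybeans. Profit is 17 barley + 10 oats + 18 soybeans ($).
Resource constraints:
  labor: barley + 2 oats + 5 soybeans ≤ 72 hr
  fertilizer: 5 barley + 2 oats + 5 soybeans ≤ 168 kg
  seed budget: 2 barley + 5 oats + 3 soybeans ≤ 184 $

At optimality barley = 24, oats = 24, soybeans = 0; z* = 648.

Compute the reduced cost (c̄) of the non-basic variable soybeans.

-7

At the optimum: labor uses 72 of 72 (binding); fertilizer uses 168 of 168 (binding); seed budget uses 168 of 184 (slack = 16).
By complementary slackness, y = 0 for the non-binding constraint.
The binding rows give the dual system: 1·y_labor + 5·y_fertilizer = 17 and 2·y_labor + 2·y_fertilizer = 10.
→ y_labor = 2 and y_fertilizer = 3.
Reduced cost of soybeans: c₃ − yᵀa₃ = 18 − (2·5 + 3·5) = 18 − 25 = -7.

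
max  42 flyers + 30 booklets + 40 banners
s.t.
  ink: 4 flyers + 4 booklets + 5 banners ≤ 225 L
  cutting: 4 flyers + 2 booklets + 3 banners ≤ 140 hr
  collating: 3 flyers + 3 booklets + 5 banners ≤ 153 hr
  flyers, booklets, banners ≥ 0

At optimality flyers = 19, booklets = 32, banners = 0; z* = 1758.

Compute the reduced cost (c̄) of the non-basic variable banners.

-8

Check each constraint at x*: ink 204/225 (slack 21); cutting 140/140 (tight); collating 153/153 (tight).
Slack constraints have shadow price 0 (complementary slackness).
The binding rows give the dual system: 4·y_cutting + 3·y_collating = 42 and 2·y_cutting + 3·y_collating = 30.
Solving: y_cutting = 6, y_collating = 6.
Reduced cost of banners: c₃ − yᵀa₃ = 40 − (6·3 + 6·5) = 40 − 48 = -8.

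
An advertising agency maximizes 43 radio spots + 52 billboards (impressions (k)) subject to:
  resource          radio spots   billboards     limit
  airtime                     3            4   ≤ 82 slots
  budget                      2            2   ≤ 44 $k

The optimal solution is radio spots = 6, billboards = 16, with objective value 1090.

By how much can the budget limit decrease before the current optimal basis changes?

Binding constraints: airtime, budget. The basis is B = [[3,4],[2,2]] with det -2.
Per unit decrease in budget, x* moves by d = (-2, 1.5).
The basis stays optimal until radio spots reaches 0; allowable decrease = 3 $k.

3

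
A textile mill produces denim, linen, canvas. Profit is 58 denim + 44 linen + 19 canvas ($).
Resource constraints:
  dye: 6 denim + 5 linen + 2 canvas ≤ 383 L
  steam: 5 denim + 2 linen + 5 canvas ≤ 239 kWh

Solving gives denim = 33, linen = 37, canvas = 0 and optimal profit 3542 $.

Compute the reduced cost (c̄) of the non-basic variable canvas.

Both dye and steam are binding at x*.
Dual feasibility on the basic columns requires 6·y_dye + 5·y_steam = 58, 5·y_dye + 2·y_steam = 44.
Solving: y_dye = 8, y_steam = 2.
Reduced cost of canvas: c₃ − yᵀa₃ = 19 − (8·2 + 2·5) = 19 − 26 = -7.

-7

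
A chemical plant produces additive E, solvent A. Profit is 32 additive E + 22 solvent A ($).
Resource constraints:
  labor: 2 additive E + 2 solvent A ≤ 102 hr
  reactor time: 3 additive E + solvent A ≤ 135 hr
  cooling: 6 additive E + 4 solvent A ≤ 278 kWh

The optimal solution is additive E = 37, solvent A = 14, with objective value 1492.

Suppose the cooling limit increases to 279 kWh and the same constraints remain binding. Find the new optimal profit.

Check each constraint at x*: labor 102/102 (tight); reactor time 125/135 (slack 10); cooling 278/278 (tight).
Since reactor time is not tight, its dual is 0.
The binding rows give the dual system: 2·y_labor + 6·y_cooling = 32 and 2·y_labor + 4·y_cooling = 22.
This yields shadow prices y_labor = 1, y_cooling = 5.
Δz = y_cooling·Δb = 5 × (1) = 5, so new z* = 1492 + 5 = 1497.

1497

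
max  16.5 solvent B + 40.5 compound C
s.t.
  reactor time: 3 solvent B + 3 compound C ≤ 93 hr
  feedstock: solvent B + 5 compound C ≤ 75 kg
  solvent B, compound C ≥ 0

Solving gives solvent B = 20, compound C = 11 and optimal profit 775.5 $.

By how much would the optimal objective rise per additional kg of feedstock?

6

At the optimum: reactor time uses 93 of 93 (binding); feedstock uses 75 of 75 (binding).
The binding rows give the dual system: 3·y_reactor time + 1·y_feedstock = 16.5 and 3·y_reactor time + 5·y_feedstock = 40.5.
Solving: y_reactor time = 3.5, y_feedstock = 6.
Shadow price of feedstock = 6.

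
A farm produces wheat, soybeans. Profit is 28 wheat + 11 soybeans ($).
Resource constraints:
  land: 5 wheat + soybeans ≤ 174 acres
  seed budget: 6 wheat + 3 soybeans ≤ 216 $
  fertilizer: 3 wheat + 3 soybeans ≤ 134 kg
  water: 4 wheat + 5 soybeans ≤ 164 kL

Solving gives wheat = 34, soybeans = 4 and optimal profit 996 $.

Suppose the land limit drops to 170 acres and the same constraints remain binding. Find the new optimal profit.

988

At the optimum: land uses 174 of 174 (binding); seed budget uses 216 of 216 (binding); fertilizer uses 114 of 134 (slack = 20); water uses 156 of 164 (slack = 8).
Slack constraints have shadow price 0 (complementary slackness).
The binding rows give the dual system: 5·y_land + 6·y_seed budget = 28 and 1·y_land + 3·y_seed budget = 11.
This yields shadow prices y_land = 2, y_seed budget = 3.
Δz = y_land·Δb = 2 × (-4) = -8, so new z* = 996 − 8 = 988.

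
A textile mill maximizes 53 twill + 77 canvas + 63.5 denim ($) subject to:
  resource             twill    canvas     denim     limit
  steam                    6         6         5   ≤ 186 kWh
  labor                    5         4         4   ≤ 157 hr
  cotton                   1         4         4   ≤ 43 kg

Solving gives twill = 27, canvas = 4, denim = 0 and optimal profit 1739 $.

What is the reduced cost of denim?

-6

Binding: steam and cotton. Non-binding: labor (6 unused).
Slack constraints have shadow price 0 (complementary slackness).
From A_Bᵀ y = c: 6·y_steam + 1·y_cotton = 53; 6·y_steam + 4·y_cotton = 77.
Solving: y_steam = 7.5, y_cotton = 8.
Reduced cost of denim: c₃ − yᵀa₃ = 63.5 − (7.5·5 + 8·4) = 63.5 − 69.5 = -6.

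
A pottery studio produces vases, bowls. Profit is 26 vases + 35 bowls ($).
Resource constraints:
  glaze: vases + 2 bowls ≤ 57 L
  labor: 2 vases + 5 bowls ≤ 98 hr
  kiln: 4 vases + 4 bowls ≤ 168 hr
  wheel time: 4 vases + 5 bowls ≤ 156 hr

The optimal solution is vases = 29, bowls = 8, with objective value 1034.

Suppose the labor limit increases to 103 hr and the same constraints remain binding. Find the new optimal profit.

1039

Check each constraint at x*: glaze 45/57 (slack 12); labor 98/98 (tight); kiln 148/168 (slack 20); wheel time 156/156 (tight).
Since glaze, kiln are not tight, their duals are 0.
The binding rows give the dual system: 2·y_labor + 4·y_wheel time = 26 and 5·y_labor + 5·y_wheel time = 35.
This yields shadow prices y_labor = 1, y_wheel time = 6.
Δz = y_labor·Δb = 1 × (5) = 5, so new z* = 1034 + 5 = 1039.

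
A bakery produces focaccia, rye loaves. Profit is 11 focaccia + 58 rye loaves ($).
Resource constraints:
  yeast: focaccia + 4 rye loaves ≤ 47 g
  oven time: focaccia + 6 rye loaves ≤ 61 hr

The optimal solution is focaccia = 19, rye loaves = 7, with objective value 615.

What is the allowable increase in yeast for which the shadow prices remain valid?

14

Binding constraints: yeast, oven time. The basis is B = [[1,4],[1,6]] with det 2.
Per unit increase in yeast, x* moves by d = (3, -0.5).
The basis stays optimal until rye loaves reaches 0; allowable increase = 14 g.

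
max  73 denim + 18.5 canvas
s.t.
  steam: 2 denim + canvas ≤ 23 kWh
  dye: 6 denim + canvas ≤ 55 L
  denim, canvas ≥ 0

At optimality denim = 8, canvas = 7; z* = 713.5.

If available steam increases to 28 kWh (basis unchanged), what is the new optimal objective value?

Check each constraint at x*: steam 23/23 (tight); dye 55/55 (tight).
Dual feasibility on the basic columns requires 2·y_steam + 6·y_dye = 73, 1·y_steam + 1·y_dye = 18.5.
Solving: y_steam = 9.5, y_dye = 9.
Δz = y_steam·Δb = 9.5 × (5) = 47.5, so new z* = 713.5 + 47.5 = 761.

761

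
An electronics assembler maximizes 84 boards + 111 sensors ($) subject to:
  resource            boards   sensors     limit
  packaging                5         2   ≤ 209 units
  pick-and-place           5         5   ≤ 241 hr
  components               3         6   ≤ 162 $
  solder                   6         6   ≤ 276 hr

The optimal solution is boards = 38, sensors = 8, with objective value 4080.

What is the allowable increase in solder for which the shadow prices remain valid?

Binding constraints: components, solder. The basis is B = [[3,6],[6,6]] with det -18.
Per unit increase in solder, x* moves by d = (0.3333, -0.1667).
The basis stays optimal until packaging becomes binding; allowable increase = 2.25 hr.

2.25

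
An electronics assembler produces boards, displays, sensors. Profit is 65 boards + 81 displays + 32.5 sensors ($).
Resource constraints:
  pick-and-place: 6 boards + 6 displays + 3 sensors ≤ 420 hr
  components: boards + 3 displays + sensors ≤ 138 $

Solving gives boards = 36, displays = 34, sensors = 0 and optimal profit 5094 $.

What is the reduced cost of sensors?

Both pick-and-place and components are binding at x*.
The binding rows give the dual system: 6·y_pick-and-place + 1·y_components = 65 and 6·y_pick-and-place + 3·y_components = 81.
→ y_pick-and-place = 9.5 and y_components = 8.
Reduced cost of sensors: c₃ − yᵀa₃ = 32.5 − (9.5·3 + 8·1) = 32.5 − 36.5 = -4.

-4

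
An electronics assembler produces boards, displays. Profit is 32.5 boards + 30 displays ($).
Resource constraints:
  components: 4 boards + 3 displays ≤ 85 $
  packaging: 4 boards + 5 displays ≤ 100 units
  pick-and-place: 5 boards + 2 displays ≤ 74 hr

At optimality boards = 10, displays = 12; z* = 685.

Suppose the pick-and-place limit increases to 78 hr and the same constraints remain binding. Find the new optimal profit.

695

At the optimum: components uses 76 of 85 (slack = 9); packaging uses 100 of 100 (binding); pick-and-place uses 74 of 74 (binding).
By complementary slackness, y = 0 for the non-binding constraint.
From A_Bᵀ y = c: 4·y_packaging + 5·y_pick-and-place = 32.5; 5·y_packaging + 2·y_pick-and-place = 30.
This yields shadow prices y_packaging = 5, y_pick-and-place = 2.5.
Δz = y_pick-and-place·Δb = 2.5 × (4) = 10, so new z* = 685 + 10 = 695.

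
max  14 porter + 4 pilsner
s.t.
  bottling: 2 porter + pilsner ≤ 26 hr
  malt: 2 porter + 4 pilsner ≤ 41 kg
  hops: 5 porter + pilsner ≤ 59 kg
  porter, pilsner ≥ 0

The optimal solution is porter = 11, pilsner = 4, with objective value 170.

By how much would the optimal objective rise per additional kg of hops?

2

Binding: bottling and hops. Non-binding: malt (3 unused).
By complementary slackness, y = 0 for the non-binding constraint.
From A_Bᵀ y = c: 2·y_bottling + 5·y_hops = 14; 1·y_bottling + 1·y_hops = 4.
→ y_bottling = 2 and y_hops = 2.
Shadow price of hops = 2.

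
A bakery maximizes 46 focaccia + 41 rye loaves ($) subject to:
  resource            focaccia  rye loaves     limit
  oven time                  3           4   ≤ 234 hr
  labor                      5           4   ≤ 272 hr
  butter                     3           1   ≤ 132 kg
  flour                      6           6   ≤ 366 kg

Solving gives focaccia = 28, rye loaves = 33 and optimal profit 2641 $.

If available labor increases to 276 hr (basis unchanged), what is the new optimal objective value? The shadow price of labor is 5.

Δb = 4, so new z* = 2641 + (5)·(4) = 2641 + 20 = 2661.

2661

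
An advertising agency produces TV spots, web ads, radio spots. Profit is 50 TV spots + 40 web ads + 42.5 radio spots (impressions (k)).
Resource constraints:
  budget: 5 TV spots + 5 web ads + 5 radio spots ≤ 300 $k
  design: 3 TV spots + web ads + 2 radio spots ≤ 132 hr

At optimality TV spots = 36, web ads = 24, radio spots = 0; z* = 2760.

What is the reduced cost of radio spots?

Check each constraint at x*: budget 300/300 (tight); design 132/132 (tight).
Dual feasibility on the basic columns requires 5·y_budget + 3·y_design = 50, 5·y_budget + 1·y_design = 40.
→ y_budget = 7 and y_design = 5.
Reduced cost of radio spots: c₃ − yᵀa₃ = 42.5 − (7·5 + 5·2) = 42.5 − 45 = -2.5.

-2.5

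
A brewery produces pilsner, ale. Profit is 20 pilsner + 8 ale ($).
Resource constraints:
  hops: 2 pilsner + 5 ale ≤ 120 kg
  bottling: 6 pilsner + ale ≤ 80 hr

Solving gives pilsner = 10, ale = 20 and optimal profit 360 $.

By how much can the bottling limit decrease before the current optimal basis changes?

56

Binding constraints: hops, bottling. The basis is B = [[2,5],[6,1]] with det -28.
Per unit decrease in bottling, x* moves by d = (-0.1786, 0.0714).
The basis stays optimal until pilsner reaches 0; allowable decrease = 56 hr.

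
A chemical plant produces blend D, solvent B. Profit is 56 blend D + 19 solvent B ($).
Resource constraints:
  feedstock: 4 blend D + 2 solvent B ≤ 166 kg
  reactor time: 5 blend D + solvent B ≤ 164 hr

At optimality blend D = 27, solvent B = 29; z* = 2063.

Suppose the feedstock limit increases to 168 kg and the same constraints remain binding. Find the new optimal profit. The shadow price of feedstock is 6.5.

Δb = 2, so new z* = 2063 + (6.5)·(2) = 2063 + 13 = 2076.

2076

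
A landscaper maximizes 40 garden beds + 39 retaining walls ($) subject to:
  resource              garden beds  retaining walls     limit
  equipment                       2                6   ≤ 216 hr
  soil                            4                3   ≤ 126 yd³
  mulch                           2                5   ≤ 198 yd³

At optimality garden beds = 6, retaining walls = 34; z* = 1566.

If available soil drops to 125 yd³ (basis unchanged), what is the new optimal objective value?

Binding: equipment and soil. Non-binding: mulch (16 unused).
By complementary slackness, y = 0 for the non-binding constraint.
From A_Bᵀ y = c: 2·y_equipment + 4·y_soil = 40; 6·y_equipment + 3·y_soil = 39.
Solving: y_equipment = 2, y_soil = 9.
Δz = y_soil·Δb = 9 × (-1) = -9, so new z* = 1566 − 9 = 1557.

1557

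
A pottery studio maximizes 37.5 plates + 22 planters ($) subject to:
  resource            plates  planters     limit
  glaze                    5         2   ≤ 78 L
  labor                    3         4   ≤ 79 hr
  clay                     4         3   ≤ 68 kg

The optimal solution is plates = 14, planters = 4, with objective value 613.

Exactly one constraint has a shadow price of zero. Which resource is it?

glaze: 78/78 (binding)
labor: 58/79 (slack 21)
clay: 68/68 (binding)
By complementary slackness, a constraint with positive slack has shadow price 0 → labor.

labor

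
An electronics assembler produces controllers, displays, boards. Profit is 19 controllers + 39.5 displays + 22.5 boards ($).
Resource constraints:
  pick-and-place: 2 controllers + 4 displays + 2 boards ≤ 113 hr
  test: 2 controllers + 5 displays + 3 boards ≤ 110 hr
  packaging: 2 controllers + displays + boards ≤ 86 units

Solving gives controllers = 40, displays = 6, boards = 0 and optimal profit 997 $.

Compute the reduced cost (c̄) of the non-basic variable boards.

Check each constraint at x*: pick-and-place 104/113 (slack 9); test 110/110 (tight); packaging 86/86 (tight).
Slack constraints have shadow price 0 (complementary slackness).
From A_Bᵀ y = c: 2·y_test + 2·y_packaging = 19; 5·y_test + 1·y_packaging = 39.5.
This yields shadow prices y_test = 7.5, y_packaging = 2.
Reduced cost of boards: c₃ − yᵀa₃ = 22.5 − (7.5·3 + 2·1) = 22.5 − 24.5 = -2.

-2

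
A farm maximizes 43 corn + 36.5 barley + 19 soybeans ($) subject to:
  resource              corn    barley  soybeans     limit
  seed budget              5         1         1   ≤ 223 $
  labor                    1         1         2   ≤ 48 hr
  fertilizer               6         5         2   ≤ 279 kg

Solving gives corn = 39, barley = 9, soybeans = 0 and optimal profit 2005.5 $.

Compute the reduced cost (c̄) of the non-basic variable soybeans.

-2

Check each constraint at x*: seed budget 204/223 (slack 19); labor 48/48 (tight); fertilizer 279/279 (tight).
By complementary slackness, y = 0 for the non-binding constraint.
The binding rows give the dual system: 1·y_labor + 6·y_fertilizer = 43 and 1·y_labor + 5·y_fertilizer = 36.5.
Solving: y_labor = 4, y_fertilizer = 6.5.
Reduced cost of soybeans: c₃ − yᵀa₃ = 19 − (4·2 + 6.5·2) = 19 − 21 = -2.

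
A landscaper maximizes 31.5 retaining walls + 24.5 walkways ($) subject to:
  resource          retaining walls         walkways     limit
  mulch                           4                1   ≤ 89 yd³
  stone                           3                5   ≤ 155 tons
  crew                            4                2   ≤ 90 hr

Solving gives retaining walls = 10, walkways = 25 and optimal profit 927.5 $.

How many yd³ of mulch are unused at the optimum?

24

mulch used = 4·10 + 1·25 = 65; slack = 89 − 65 = 24.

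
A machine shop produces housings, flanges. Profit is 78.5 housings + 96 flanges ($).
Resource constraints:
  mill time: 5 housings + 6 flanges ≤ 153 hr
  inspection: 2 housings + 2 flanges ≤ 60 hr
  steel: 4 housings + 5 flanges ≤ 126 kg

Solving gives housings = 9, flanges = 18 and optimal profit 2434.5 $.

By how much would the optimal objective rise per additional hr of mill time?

Binding: mill time and steel. Non-binding: inspection (6 unused).
Slack constraints have shadow price 0 (complementary slackness).
From A_Bᵀ y = c: 5·y_mill time + 4·y_steel = 78.5; 6·y_mill time + 5·y_steel = 96.
Solving: y_mill time = 8.5, y_steel = 9.
Shadow price of mill time = 8.5.

8.5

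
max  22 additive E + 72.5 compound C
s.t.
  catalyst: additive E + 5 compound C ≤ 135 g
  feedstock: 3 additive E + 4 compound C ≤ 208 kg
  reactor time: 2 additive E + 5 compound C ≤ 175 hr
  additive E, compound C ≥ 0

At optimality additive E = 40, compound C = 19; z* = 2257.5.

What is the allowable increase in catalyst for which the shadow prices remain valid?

40

Binding constraints: catalyst, reactor time. The basis is B = [[1,5],[2,5]] with det -5.
Per unit increase in catalyst, x* moves by d = (-1, 0.4).
The basis stays optimal until additive E reaches 0; allowable increase = 40 g.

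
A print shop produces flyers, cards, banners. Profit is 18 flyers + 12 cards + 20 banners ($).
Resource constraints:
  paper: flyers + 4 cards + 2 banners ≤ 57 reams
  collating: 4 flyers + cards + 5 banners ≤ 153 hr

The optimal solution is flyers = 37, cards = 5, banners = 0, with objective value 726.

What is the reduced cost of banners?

-4

At the optimum: paper uses 57 of 57 (binding); collating uses 153 of 153 (binding).
The binding rows give the dual system: 1·y_paper + 4·y_collating = 18 and 4·y_paper + 1·y_collating = 12.
→ y_paper = 2 and y_collating = 4.
Reduced cost of banners: c₃ − yᵀa₃ = 20 − (2·2 + 4·5) = 20 − 24 = -4.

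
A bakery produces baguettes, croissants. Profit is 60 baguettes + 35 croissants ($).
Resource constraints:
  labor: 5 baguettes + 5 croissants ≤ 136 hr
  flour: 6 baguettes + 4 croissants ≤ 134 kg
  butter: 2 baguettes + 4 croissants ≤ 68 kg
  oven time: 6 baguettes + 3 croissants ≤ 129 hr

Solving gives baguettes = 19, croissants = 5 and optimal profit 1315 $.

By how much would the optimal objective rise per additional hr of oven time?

5

Check each constraint at x*: labor 120/136 (slack 16); flour 134/134 (tight); butter 58/68 (slack 10); oven time 129/129 (tight).
By complementary slackness, y = 0 for the non-binding constraints.
From A_Bᵀ y = c: 6·y_flour + 6·y_oven time = 60; 4·y_flour + 3·y_oven time = 35.
Solving: y_flour = 5, y_oven time = 5.
Shadow price of oven time = 5.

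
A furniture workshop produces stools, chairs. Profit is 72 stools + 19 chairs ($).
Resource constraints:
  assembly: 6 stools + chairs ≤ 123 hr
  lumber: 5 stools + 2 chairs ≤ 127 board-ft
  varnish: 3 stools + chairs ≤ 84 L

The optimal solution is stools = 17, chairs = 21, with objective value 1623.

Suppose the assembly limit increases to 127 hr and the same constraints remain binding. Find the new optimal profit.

1651

Binding: assembly and lumber. Non-binding: varnish (12 unused).
Slack constraints have shadow price 0 (complementary slackness).
The binding rows give the dual system: 6·y_assembly + 5·y_lumber = 72 and 1·y_assembly + 2·y_lumber = 19.
Solving: y_assembly = 7, y_lumber = 6.
Δz = y_assembly·Δb = 7 × (4) = 28, so new z* = 1623 + 28 = 1651.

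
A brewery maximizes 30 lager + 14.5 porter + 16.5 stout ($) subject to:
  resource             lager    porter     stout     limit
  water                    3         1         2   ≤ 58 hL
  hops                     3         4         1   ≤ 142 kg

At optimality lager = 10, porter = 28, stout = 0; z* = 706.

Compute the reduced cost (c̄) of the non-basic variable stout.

-2

Check each constraint at x*: water 58/58 (tight); hops 142/142 (tight).
From A_Bᵀ y = c: 3·y_water + 3·y_hops = 30; 1·y_water + 4·y_hops = 14.5.
→ y_water = 8.5 and y_hops = 1.5.
Reduced cost of stout: c₃ − yᵀa₃ = 16.5 − (8.5·2 + 1.5·1) = 16.5 − 18.5 = -2.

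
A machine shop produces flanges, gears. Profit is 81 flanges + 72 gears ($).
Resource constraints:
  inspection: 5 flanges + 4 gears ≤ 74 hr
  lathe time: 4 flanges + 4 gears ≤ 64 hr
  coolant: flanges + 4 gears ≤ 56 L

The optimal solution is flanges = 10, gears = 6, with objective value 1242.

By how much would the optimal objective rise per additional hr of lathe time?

Check each constraint at x*: inspection 74/74 (tight); lathe time 64/64 (tight); coolant 34/56 (slack 22).
Since coolant is not tight, its dual is 0.
The binding rows give the dual system: 5·y_inspection + 4·y_lathe time = 81 and 4·y_inspection + 4·y_lathe time = 72.
This yields shadow prices y_inspection = 9, y_lathe time = 9.
Shadow price of lathe time = 9.

9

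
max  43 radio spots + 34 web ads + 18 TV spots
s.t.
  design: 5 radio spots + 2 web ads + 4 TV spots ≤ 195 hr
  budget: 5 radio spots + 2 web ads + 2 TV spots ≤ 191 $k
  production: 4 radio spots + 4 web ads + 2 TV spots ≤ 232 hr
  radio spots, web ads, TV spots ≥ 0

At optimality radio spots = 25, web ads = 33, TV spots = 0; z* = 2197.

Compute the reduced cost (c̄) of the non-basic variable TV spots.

-2

At the optimum: design uses 191 of 195 (slack = 4); budget uses 191 of 191 (binding); production uses 232 of 232 (binding).
By complementary slackness, y = 0 for the non-binding constraint.
Dual feasibility on the basic columns requires 5·y_budget + 4·y_production = 43, 2·y_budget + 4·y_production = 34.
Solving: y_budget = 3, y_production = 7.
Reduced cost of TV spots: c₃ − yᵀa₃ = 18 − (3·2 + 7·2) = 18 − 20 = -2.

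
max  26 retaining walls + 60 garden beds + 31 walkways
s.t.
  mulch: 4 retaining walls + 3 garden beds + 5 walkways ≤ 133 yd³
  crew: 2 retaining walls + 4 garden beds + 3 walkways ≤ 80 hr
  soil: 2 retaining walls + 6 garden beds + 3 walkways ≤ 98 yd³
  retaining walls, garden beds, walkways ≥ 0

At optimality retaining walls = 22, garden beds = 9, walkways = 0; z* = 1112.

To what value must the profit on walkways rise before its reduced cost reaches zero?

39

At the optimum: mulch uses 115 of 133 (slack = 18); crew uses 80 of 80 (binding); soil uses 98 of 98 (binding).
Slack constraints have shadow price 0 (complementary slackness).
Dual feasibility on the basic columns requires 2·y_crew + 2·y_soil = 26, 4·y_crew + 6·y_soil = 60.
This yields shadow prices y_crew = 9, y_soil = 4.
walkways enters the basis when its profit ≥ yᵀa₃ = 9·3 + 4·3 = 39.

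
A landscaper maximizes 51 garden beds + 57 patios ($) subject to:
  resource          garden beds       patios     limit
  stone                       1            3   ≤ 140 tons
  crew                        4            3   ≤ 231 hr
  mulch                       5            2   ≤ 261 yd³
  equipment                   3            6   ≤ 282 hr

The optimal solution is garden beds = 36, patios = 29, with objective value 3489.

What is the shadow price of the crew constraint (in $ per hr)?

Binding: crew and equipment. Non-binding: stone (17 unused), mulch (23 unused).
By complementary slackness, y = 0 for the non-binding constraints.
The binding rows give the dual system: 4·y_crew + 3·y_equipment = 51 and 3·y_crew + 6·y_equipment = 57.
Solving: y_crew = 9, y_equipment = 5.
Shadow price of crew = 9.

9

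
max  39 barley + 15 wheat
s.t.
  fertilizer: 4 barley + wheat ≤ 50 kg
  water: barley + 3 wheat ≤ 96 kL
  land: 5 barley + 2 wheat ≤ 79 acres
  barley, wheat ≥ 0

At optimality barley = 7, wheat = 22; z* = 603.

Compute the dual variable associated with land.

7

At the optimum: fertilizer uses 50 of 50 (binding); water uses 73 of 96 (slack = 23); land uses 79 of 79 (binding).
Since water is not tight, its dual is 0.
From A_Bᵀ y = c: 4·y_fertilizer + 5·y_land = 39; 1·y_fertilizer + 2·y_land = 15.
Solving: y_fertilizer = 1, y_land = 7.
Shadow price of land = 7.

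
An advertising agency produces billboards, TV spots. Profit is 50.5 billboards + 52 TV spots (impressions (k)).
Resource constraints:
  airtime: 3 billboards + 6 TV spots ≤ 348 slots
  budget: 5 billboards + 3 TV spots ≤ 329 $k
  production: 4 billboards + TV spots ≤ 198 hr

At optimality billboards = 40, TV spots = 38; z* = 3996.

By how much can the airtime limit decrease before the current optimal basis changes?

199.5

Binding constraints: airtime, production. The basis is B = [[3,6],[4,1]] with det -21.
Per unit decrease in airtime, x* moves by d = (0.0476, -0.1905).
The basis stays optimal until TV spots reaches 0; allowable decrease = 199.5 slots.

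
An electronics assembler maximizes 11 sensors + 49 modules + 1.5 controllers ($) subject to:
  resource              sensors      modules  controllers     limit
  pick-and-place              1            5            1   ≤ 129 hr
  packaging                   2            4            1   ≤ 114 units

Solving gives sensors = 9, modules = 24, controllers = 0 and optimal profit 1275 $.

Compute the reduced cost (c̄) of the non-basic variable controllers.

Check each constraint at x*: pick-and-place 129/129 (tight); packaging 114/114 (tight).
The binding rows give the dual system: 1·y_pick-and-place + 2·y_packaging = 11 and 5·y_pick-and-place + 4·y_packaging = 49.
This yields shadow prices y_pick-and-place = 9, y_packaging = 1.
Reduced cost of controllers: c₃ − yᵀa₃ = 1.5 − (9·1 + 1·1) = 1.5 − 10 = -8.5.

-8.5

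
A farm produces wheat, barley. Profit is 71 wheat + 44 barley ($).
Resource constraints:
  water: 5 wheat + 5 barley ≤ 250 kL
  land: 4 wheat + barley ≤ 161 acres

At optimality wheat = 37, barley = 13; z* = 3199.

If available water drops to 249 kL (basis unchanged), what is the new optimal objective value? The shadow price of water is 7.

3192

Δb = -1, so new z* = 3199 + (7)·(-1) = 3199 − 7 = 3192.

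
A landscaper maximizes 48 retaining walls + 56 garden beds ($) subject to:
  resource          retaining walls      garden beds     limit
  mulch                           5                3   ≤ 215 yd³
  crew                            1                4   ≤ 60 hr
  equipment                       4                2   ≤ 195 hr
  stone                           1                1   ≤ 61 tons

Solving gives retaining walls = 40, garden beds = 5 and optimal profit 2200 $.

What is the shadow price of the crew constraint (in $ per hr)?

Check each constraint at x*: mulch 215/215 (tight); crew 60/60 (tight); equipment 170/195 (slack 25); stone 45/61 (slack 16).
Slack constraints have shadow price 0 (complementary slackness).
From A_Bᵀ y = c: 5·y_mulch + 1·y_crew = 48; 3·y_mulch + 4·y_crew = 56.
→ y_mulch = 8 and y_crew = 8.
Shadow price of crew = 8.

8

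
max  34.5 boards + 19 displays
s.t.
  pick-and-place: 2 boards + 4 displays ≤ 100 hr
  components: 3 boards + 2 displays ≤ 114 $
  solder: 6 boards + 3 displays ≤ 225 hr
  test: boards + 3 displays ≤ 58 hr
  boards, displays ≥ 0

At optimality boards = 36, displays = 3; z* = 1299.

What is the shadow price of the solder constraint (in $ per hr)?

At the optimum: pick-and-place uses 84 of 100 (slack = 16); components uses 114 of 114 (binding); solder uses 225 of 225 (binding); test uses 45 of 58 (slack = 13).
Since pick-and-place, test are not tight, their duals are 0.
Dual feasibility on the basic columns requires 3·y_components + 6·y_solder = 34.5, 2·y_components + 3·y_solder = 19.
Solving: y_components = 3.5, y_solder = 4.
Shadow price of solder = 4.

4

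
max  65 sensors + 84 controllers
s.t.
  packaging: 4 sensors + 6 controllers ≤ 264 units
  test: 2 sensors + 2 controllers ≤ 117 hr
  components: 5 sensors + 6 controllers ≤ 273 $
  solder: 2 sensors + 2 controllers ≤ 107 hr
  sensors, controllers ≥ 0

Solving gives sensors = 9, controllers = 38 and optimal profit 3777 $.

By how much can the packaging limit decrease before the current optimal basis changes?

39

Binding constraints: packaging, components. The basis is B = [[4,6],[5,6]] with det -6.
Per unit decrease in packaging, x* moves by d = (1, -0.8333).
The basis stays optimal until solder becomes binding; allowable decrease = 39 units.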